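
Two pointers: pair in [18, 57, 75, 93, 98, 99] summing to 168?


lo=0(18)+hi=5(99)=117
lo=1(57)+hi=5(99)=156
lo=2(75)+hi=5(99)=174
lo=2(75)+hi=4(98)=173
lo=2(75)+hi=3(93)=168

Yes: 75+93=168


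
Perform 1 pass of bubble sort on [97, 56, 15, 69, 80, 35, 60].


Initial: [97, 56, 15, 69, 80, 35, 60]
Pass 1: [56, 15, 69, 80, 35, 60, 97] (6 swaps)

After 1 pass: [56, 15, 69, 80, 35, 60, 97]


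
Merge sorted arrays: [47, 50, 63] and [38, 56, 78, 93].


Take 38 from B
Take 47 from A
Take 50 from A
Take 56 from B
Take 63 from A

Merged: [38, 47, 50, 56, 63, 78, 93]


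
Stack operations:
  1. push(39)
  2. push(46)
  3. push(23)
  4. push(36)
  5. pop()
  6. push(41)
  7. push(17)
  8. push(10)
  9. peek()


push(39) -> [39]
push(46) -> [39, 46]
push(23) -> [39, 46, 23]
push(36) -> [39, 46, 23, 36]
pop()->36, [39, 46, 23]
push(41) -> [39, 46, 23, 41]
push(17) -> [39, 46, 23, 41, 17]
push(10) -> [39, 46, 23, 41, 17, 10]
peek()->10

Final stack: [39, 46, 23, 41, 17, 10]


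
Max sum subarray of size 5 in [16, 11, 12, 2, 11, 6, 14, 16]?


[0:5]: 52
[1:6]: 42
[2:7]: 45
[3:8]: 49

Max: 52 at [0:5]


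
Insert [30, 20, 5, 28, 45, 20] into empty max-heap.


Insert 30: [30]
Insert 20: [30, 20]
Insert 5: [30, 20, 5]
Insert 28: [30, 28, 5, 20]
Insert 45: [45, 30, 5, 20, 28]
Insert 20: [45, 30, 20, 20, 28, 5]

Final heap: [45, 30, 20, 20, 28, 5]


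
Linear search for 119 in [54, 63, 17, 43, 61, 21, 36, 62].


i=0: 54!=119
i=1: 63!=119
i=2: 17!=119
i=3: 43!=119
i=4: 61!=119
i=5: 21!=119
i=6: 36!=119
i=7: 62!=119

Not found, 8 comps


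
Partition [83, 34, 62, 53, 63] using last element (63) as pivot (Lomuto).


Pivot: 63
  34 <= 63: swap -> [34, 83, 62, 53, 63]
  62 <= 63: swap -> [34, 62, 83, 53, 63]
  53 <= 63: swap -> [34, 62, 53, 83, 63]
Place pivot at 3: [34, 62, 53, 63, 83]

Partitioned: [34, 62, 53, 63, 83]


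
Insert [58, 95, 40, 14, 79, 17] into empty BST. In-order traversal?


Insert 58: root
Insert 95: R from 58
Insert 40: L from 58
Insert 14: L from 58 -> L from 40
Insert 79: R from 58 -> L from 95
Insert 17: L from 58 -> L from 40 -> R from 14

In-order: [14, 17, 40, 58, 79, 95]


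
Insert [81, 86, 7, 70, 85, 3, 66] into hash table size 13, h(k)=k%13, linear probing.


Insert 81: h=3 -> slot 3
Insert 86: h=8 -> slot 8
Insert 7: h=7 -> slot 7
Insert 70: h=5 -> slot 5
Insert 85: h=7, 2 probes -> slot 9
Insert 3: h=3, 1 probes -> slot 4
Insert 66: h=1 -> slot 1

Table: [None, 66, None, 81, 3, 70, None, 7, 86, 85, None, None, None]


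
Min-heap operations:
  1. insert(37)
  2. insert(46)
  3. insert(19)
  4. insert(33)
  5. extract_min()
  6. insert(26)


insert(37) -> [37]
insert(46) -> [37, 46]
insert(19) -> [19, 46, 37]
insert(33) -> [19, 33, 37, 46]
extract_min()->19, [33, 46, 37]
insert(26) -> [26, 33, 37, 46]

Final heap: [26, 33, 37, 46]


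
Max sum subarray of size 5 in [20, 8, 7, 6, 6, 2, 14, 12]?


[0:5]: 47
[1:6]: 29
[2:7]: 35
[3:8]: 40

Max: 47 at [0:5]


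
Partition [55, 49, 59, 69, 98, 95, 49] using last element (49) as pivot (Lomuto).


Pivot: 49
  49 <= 49: swap -> [49, 55, 59, 69, 98, 95, 49]
Place pivot at 1: [49, 49, 59, 69, 98, 95, 55]

Partitioned: [49, 49, 59, 69, 98, 95, 55]


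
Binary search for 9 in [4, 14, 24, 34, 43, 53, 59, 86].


Step 1: lo=0, hi=7, mid=3, val=34
Step 2: lo=0, hi=2, mid=1, val=14
Step 3: lo=0, hi=0, mid=0, val=4

Not found


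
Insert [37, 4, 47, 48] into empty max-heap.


Insert 37: [37]
Insert 4: [37, 4]
Insert 47: [47, 4, 37]
Insert 48: [48, 47, 37, 4]

Final heap: [48, 47, 37, 4]


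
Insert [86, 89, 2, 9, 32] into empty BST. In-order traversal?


Insert 86: root
Insert 89: R from 86
Insert 2: L from 86
Insert 9: L from 86 -> R from 2
Insert 32: L from 86 -> R from 2 -> R from 9

In-order: [2, 9, 32, 86, 89]


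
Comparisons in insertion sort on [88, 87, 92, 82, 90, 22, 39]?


Algorithm: insertion sort
Input: [88, 87, 92, 82, 90, 22, 39]
Sorted: [22, 39, 82, 87, 88, 90, 92]

18


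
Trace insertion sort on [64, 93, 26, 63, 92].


Initial: [64, 93, 26, 63, 92]
Insert 93: [64, 93, 26, 63, 92]
Insert 26: [26, 64, 93, 63, 92]
Insert 63: [26, 63, 64, 93, 92]
Insert 92: [26, 63, 64, 92, 93]

Sorted: [26, 63, 64, 92, 93]


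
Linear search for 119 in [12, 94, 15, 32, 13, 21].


i=0: 12!=119
i=1: 94!=119
i=2: 15!=119
i=3: 32!=119
i=4: 13!=119
i=5: 21!=119

Not found, 6 comps


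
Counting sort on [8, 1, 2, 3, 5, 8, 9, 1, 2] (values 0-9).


Input: [8, 1, 2, 3, 5, 8, 9, 1, 2]
Counts: [0, 2, 2, 1, 0, 1, 0, 0, 2, 1]

Sorted: [1, 1, 2, 2, 3, 5, 8, 8, 9]


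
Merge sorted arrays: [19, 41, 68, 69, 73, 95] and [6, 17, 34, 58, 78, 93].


Take 6 from B
Take 17 from B
Take 19 from A
Take 34 from B
Take 41 from A
Take 58 from B
Take 68 from A
Take 69 from A
Take 73 from A
Take 78 from B
Take 93 from B

Merged: [6, 17, 19, 34, 41, 58, 68, 69, 73, 78, 93, 95]


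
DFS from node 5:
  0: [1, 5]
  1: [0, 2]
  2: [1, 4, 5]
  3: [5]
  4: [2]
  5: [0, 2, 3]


Visit 5, push [3, 2, 0]
Visit 0, push [1]
Visit 1, push [2]
Visit 2, push [4]
Visit 4, push []
Visit 3, push []

DFS order: [5, 0, 1, 2, 4, 3]


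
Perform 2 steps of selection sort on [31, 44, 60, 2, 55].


Initial: [31, 44, 60, 2, 55]
Step 1: min=2 at 3
  Swap: [2, 44, 60, 31, 55]
Step 2: min=31 at 3
  Swap: [2, 31, 60, 44, 55]

After 2 steps: [2, 31, 60, 44, 55]


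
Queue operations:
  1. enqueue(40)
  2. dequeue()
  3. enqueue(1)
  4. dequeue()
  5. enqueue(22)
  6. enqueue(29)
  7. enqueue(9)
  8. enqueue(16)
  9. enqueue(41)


enqueue(40) -> [40]
dequeue()->40, []
enqueue(1) -> [1]
dequeue()->1, []
enqueue(22) -> [22]
enqueue(29) -> [22, 29]
enqueue(9) -> [22, 29, 9]
enqueue(16) -> [22, 29, 9, 16]
enqueue(41) -> [22, 29, 9, 16, 41]

Final queue: [22, 29, 9, 16, 41]


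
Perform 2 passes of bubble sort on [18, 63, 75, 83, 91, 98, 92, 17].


Initial: [18, 63, 75, 83, 91, 98, 92, 17]
Pass 1: [18, 63, 75, 83, 91, 92, 17, 98] (2 swaps)
Pass 2: [18, 63, 75, 83, 91, 17, 92, 98] (1 swaps)

After 2 passes: [18, 63, 75, 83, 91, 17, 92, 98]


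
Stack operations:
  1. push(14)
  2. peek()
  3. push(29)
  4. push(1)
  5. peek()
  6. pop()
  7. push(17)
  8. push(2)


push(14) -> [14]
peek()->14
push(29) -> [14, 29]
push(1) -> [14, 29, 1]
peek()->1
pop()->1, [14, 29]
push(17) -> [14, 29, 17]
push(2) -> [14, 29, 17, 2]

Final stack: [14, 29, 17, 2]


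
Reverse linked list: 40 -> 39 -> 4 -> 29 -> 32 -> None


Step 1: curr=40, set curr.next=prev(None) | reversed so far: 40
Step 2: curr=39, set curr.next=prev(40) | reversed so far: 39 -> 40
Step 3: curr=4, set curr.next=prev(39) | reversed so far: 4 -> 39 -> 40
Step 4: curr=29, set curr.next=prev(4) | reversed so far: 29 -> 4 -> 39 -> 40
Step 5: curr=32, set curr.next=prev(29) | reversed so far: 32 -> 29 -> 4 -> 39 -> 40

32 -> 29 -> 4 -> 39 -> 40 -> None


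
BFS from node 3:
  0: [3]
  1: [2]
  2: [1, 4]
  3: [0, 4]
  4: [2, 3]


Visit 3, enqueue [0, 4]
Visit 0, enqueue []
Visit 4, enqueue [2]
Visit 2, enqueue [1]
Visit 1, enqueue []

BFS order: [3, 0, 4, 2, 1]


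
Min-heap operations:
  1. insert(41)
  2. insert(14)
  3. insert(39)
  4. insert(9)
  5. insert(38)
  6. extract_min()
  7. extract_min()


insert(41) -> [41]
insert(14) -> [14, 41]
insert(39) -> [14, 41, 39]
insert(9) -> [9, 14, 39, 41]
insert(38) -> [9, 14, 39, 41, 38]
extract_min()->9, [14, 38, 39, 41]
extract_min()->14, [38, 41, 39]

Final heap: [38, 41, 39]


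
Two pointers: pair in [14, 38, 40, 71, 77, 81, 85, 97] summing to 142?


lo=0(14)+hi=7(97)=111
lo=1(38)+hi=7(97)=135
lo=2(40)+hi=7(97)=137
lo=3(71)+hi=7(97)=168
lo=3(71)+hi=6(85)=156
lo=3(71)+hi=5(81)=152
lo=3(71)+hi=4(77)=148

No pair found


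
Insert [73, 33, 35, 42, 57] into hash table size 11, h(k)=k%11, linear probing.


Insert 73: h=7 -> slot 7
Insert 33: h=0 -> slot 0
Insert 35: h=2 -> slot 2
Insert 42: h=9 -> slot 9
Insert 57: h=2, 1 probes -> slot 3

Table: [33, None, 35, 57, None, None, None, 73, None, 42, None]


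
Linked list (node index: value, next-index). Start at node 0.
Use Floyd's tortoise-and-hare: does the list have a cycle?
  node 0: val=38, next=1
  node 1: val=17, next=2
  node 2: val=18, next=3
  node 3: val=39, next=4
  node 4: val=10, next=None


Floyd's tortoise (slow, +1) and hare (fast, +2):
  init: slow=0, fast=0
  step 1: slow=1, fast=2
  step 2: slow=2, fast=4
  step 3: fast -> None, no cycle

Cycle: no


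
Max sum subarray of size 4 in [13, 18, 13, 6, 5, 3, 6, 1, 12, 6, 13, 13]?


[0:4]: 50
[1:5]: 42
[2:6]: 27
[3:7]: 20
[4:8]: 15
[5:9]: 22
[6:10]: 25
[7:11]: 32
[8:12]: 44

Max: 50 at [0:4]


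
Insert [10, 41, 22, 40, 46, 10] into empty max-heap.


Insert 10: [10]
Insert 41: [41, 10]
Insert 22: [41, 10, 22]
Insert 40: [41, 40, 22, 10]
Insert 46: [46, 41, 22, 10, 40]
Insert 10: [46, 41, 22, 10, 40, 10]

Final heap: [46, 41, 22, 10, 40, 10]


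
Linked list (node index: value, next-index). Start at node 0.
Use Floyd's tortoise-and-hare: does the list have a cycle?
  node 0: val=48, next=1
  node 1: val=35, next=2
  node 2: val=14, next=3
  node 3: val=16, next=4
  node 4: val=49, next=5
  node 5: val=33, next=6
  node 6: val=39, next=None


Floyd's tortoise (slow, +1) and hare (fast, +2):
  init: slow=0, fast=0
  step 1: slow=1, fast=2
  step 2: slow=2, fast=4
  step 3: slow=3, fast=6
  step 4: fast -> None, no cycle

Cycle: no


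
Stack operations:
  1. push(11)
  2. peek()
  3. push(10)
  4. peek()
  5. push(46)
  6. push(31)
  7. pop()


push(11) -> [11]
peek()->11
push(10) -> [11, 10]
peek()->10
push(46) -> [11, 10, 46]
push(31) -> [11, 10, 46, 31]
pop()->31, [11, 10, 46]

Final stack: [11, 10, 46]


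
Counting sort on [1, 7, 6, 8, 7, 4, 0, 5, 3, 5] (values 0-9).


Input: [1, 7, 6, 8, 7, 4, 0, 5, 3, 5]
Counts: [1, 1, 0, 1, 1, 2, 1, 2, 1, 0]

Sorted: [0, 1, 3, 4, 5, 5, 6, 7, 7, 8]


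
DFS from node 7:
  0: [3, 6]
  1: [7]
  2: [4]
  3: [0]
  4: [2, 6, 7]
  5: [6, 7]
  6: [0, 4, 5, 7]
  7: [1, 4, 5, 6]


Visit 7, push [6, 5, 4, 1]
Visit 1, push []
Visit 4, push [6, 2]
Visit 2, push []
Visit 6, push [5, 0]
Visit 0, push [3]
Visit 3, push []
Visit 5, push []

DFS order: [7, 1, 4, 2, 6, 0, 3, 5]


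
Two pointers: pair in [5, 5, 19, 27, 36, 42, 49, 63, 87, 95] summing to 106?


lo=0(5)+hi=9(95)=100
lo=1(5)+hi=9(95)=100
lo=2(19)+hi=9(95)=114
lo=2(19)+hi=8(87)=106

Yes: 19+87=106


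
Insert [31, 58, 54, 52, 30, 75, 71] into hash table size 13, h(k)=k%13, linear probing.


Insert 31: h=5 -> slot 5
Insert 58: h=6 -> slot 6
Insert 54: h=2 -> slot 2
Insert 52: h=0 -> slot 0
Insert 30: h=4 -> slot 4
Insert 75: h=10 -> slot 10
Insert 71: h=6, 1 probes -> slot 7

Table: [52, None, 54, None, 30, 31, 58, 71, None, None, 75, None, None]


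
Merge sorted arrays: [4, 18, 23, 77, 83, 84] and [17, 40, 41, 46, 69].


Take 4 from A
Take 17 from B
Take 18 from A
Take 23 from A
Take 40 from B
Take 41 from B
Take 46 from B
Take 69 from B

Merged: [4, 17, 18, 23, 40, 41, 46, 69, 77, 83, 84]


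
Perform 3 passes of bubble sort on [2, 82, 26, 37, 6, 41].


Initial: [2, 82, 26, 37, 6, 41]
Pass 1: [2, 26, 37, 6, 41, 82] (4 swaps)
Pass 2: [2, 26, 6, 37, 41, 82] (1 swaps)
Pass 3: [2, 6, 26, 37, 41, 82] (1 swaps)

After 3 passes: [2, 6, 26, 37, 41, 82]


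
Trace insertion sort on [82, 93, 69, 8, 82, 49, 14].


Initial: [82, 93, 69, 8, 82, 49, 14]
Insert 93: [82, 93, 69, 8, 82, 49, 14]
Insert 69: [69, 82, 93, 8, 82, 49, 14]
Insert 8: [8, 69, 82, 93, 82, 49, 14]
Insert 82: [8, 69, 82, 82, 93, 49, 14]
Insert 49: [8, 49, 69, 82, 82, 93, 14]
Insert 14: [8, 14, 49, 69, 82, 82, 93]

Sorted: [8, 14, 49, 69, 82, 82, 93]


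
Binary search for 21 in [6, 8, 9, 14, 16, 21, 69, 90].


Step 1: lo=0, hi=7, mid=3, val=14
Step 2: lo=4, hi=7, mid=5, val=21

Found at index 5


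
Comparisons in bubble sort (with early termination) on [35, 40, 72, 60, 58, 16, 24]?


Algorithm: bubble sort (with early termination)
Input: [35, 40, 72, 60, 58, 16, 24]
Sorted: [16, 24, 35, 40, 58, 60, 72]

21


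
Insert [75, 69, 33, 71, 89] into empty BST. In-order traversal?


Insert 75: root
Insert 69: L from 75
Insert 33: L from 75 -> L from 69
Insert 71: L from 75 -> R from 69
Insert 89: R from 75

In-order: [33, 69, 71, 75, 89]


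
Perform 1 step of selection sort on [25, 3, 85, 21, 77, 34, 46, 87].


Initial: [25, 3, 85, 21, 77, 34, 46, 87]
Step 1: min=3 at 1
  Swap: [3, 25, 85, 21, 77, 34, 46, 87]

After 1 step: [3, 25, 85, 21, 77, 34, 46, 87]


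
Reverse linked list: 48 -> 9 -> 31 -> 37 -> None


Step 1: curr=48, set curr.next=prev(None) | reversed so far: 48
Step 2: curr=9, set curr.next=prev(48) | reversed so far: 9 -> 48
Step 3: curr=31, set curr.next=prev(9) | reversed so far: 31 -> 9 -> 48
Step 4: curr=37, set curr.next=prev(31) | reversed so far: 37 -> 31 -> 9 -> 48

37 -> 31 -> 9 -> 48 -> None


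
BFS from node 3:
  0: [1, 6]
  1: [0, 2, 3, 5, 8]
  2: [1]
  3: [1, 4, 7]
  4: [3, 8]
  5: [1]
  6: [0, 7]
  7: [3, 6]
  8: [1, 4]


Visit 3, enqueue [1, 4, 7]
Visit 1, enqueue [0, 2, 5, 8]
Visit 4, enqueue []
Visit 7, enqueue [6]
Visit 0, enqueue []
Visit 2, enqueue []
Visit 5, enqueue []
Visit 8, enqueue []
Visit 6, enqueue []

BFS order: [3, 1, 4, 7, 0, 2, 5, 8, 6]


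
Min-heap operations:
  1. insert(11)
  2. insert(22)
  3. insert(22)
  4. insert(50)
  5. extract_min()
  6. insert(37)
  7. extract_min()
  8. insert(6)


insert(11) -> [11]
insert(22) -> [11, 22]
insert(22) -> [11, 22, 22]
insert(50) -> [11, 22, 22, 50]
extract_min()->11, [22, 22, 50]
insert(37) -> [22, 22, 50, 37]
extract_min()->22, [22, 37, 50]
insert(6) -> [6, 22, 50, 37]

Final heap: [6, 22, 50, 37]


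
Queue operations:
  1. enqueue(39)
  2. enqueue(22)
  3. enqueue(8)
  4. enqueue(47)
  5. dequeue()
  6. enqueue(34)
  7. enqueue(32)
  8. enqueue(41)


enqueue(39) -> [39]
enqueue(22) -> [39, 22]
enqueue(8) -> [39, 22, 8]
enqueue(47) -> [39, 22, 8, 47]
dequeue()->39, [22, 8, 47]
enqueue(34) -> [22, 8, 47, 34]
enqueue(32) -> [22, 8, 47, 34, 32]
enqueue(41) -> [22, 8, 47, 34, 32, 41]

Final queue: [22, 8, 47, 34, 32, 41]


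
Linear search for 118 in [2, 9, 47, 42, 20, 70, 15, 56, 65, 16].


i=0: 2!=118
i=1: 9!=118
i=2: 47!=118
i=3: 42!=118
i=4: 20!=118
i=5: 70!=118
i=6: 15!=118
i=7: 56!=118
i=8: 65!=118
i=9: 16!=118

Not found, 10 comps


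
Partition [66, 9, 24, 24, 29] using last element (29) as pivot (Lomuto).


Pivot: 29
  9 <= 29: swap -> [9, 66, 24, 24, 29]
  24 <= 29: swap -> [9, 24, 66, 24, 29]
  24 <= 29: swap -> [9, 24, 24, 66, 29]
Place pivot at 3: [9, 24, 24, 29, 66]

Partitioned: [9, 24, 24, 29, 66]


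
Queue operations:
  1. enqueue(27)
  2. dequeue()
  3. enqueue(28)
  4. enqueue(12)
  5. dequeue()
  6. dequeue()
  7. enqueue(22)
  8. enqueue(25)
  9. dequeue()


enqueue(27) -> [27]
dequeue()->27, []
enqueue(28) -> [28]
enqueue(12) -> [28, 12]
dequeue()->28, [12]
dequeue()->12, []
enqueue(22) -> [22]
enqueue(25) -> [22, 25]
dequeue()->22, [25]

Final queue: [25]


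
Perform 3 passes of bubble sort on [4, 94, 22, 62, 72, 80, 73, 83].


Initial: [4, 94, 22, 62, 72, 80, 73, 83]
Pass 1: [4, 22, 62, 72, 80, 73, 83, 94] (6 swaps)
Pass 2: [4, 22, 62, 72, 73, 80, 83, 94] (1 swaps)
Pass 3: [4, 22, 62, 72, 73, 80, 83, 94] (0 swaps)

After 3 passes: [4, 22, 62, 72, 73, 80, 83, 94]


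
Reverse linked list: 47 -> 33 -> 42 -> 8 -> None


Step 1: curr=47, set curr.next=prev(None) | reversed so far: 47
Step 2: curr=33, set curr.next=prev(47) | reversed so far: 33 -> 47
Step 3: curr=42, set curr.next=prev(33) | reversed so far: 42 -> 33 -> 47
Step 4: curr=8, set curr.next=prev(42) | reversed so far: 8 -> 42 -> 33 -> 47

8 -> 42 -> 33 -> 47 -> None


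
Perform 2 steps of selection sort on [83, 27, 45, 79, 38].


Initial: [83, 27, 45, 79, 38]
Step 1: min=27 at 1
  Swap: [27, 83, 45, 79, 38]
Step 2: min=38 at 4
  Swap: [27, 38, 45, 79, 83]

After 2 steps: [27, 38, 45, 79, 83]


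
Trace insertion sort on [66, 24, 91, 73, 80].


Initial: [66, 24, 91, 73, 80]
Insert 24: [24, 66, 91, 73, 80]
Insert 91: [24, 66, 91, 73, 80]
Insert 73: [24, 66, 73, 91, 80]
Insert 80: [24, 66, 73, 80, 91]

Sorted: [24, 66, 73, 80, 91]


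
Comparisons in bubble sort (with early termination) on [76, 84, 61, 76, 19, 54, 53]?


Algorithm: bubble sort (with early termination)
Input: [76, 84, 61, 76, 19, 54, 53]
Sorted: [19, 53, 54, 61, 76, 76, 84]

21


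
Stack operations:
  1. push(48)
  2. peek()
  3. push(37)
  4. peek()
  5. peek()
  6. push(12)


push(48) -> [48]
peek()->48
push(37) -> [48, 37]
peek()->37
peek()->37
push(12) -> [48, 37, 12]

Final stack: [48, 37, 12]


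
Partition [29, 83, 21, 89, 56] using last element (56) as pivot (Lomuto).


Pivot: 56
  29 <= 56: advance i (no swap)
  21 <= 56: swap -> [29, 21, 83, 89, 56]
Place pivot at 2: [29, 21, 56, 89, 83]

Partitioned: [29, 21, 56, 89, 83]


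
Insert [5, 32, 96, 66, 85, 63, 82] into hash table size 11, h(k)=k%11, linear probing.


Insert 5: h=5 -> slot 5
Insert 32: h=10 -> slot 10
Insert 96: h=8 -> slot 8
Insert 66: h=0 -> slot 0
Insert 85: h=8, 1 probes -> slot 9
Insert 63: h=8, 4 probes -> slot 1
Insert 82: h=5, 1 probes -> slot 6

Table: [66, 63, None, None, None, 5, 82, None, 96, 85, 32]


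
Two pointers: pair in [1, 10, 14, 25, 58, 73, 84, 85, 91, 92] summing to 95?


lo=0(1)+hi=9(92)=93
lo=1(10)+hi=9(92)=102
lo=1(10)+hi=8(91)=101
lo=1(10)+hi=7(85)=95

Yes: 10+85=95


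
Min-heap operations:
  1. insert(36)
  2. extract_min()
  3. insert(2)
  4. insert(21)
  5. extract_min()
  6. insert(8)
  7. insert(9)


insert(36) -> [36]
extract_min()->36, []
insert(2) -> [2]
insert(21) -> [2, 21]
extract_min()->2, [21]
insert(8) -> [8, 21]
insert(9) -> [8, 21, 9]

Final heap: [8, 21, 9]


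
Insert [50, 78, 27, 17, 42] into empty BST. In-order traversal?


Insert 50: root
Insert 78: R from 50
Insert 27: L from 50
Insert 17: L from 50 -> L from 27
Insert 42: L from 50 -> R from 27

In-order: [17, 27, 42, 50, 78]


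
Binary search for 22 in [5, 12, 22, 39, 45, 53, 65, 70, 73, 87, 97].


Step 1: lo=0, hi=10, mid=5, val=53
Step 2: lo=0, hi=4, mid=2, val=22

Found at index 2


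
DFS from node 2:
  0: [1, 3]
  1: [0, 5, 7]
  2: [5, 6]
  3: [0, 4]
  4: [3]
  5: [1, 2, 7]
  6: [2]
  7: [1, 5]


Visit 2, push [6, 5]
Visit 5, push [7, 1]
Visit 1, push [7, 0]
Visit 0, push [3]
Visit 3, push [4]
Visit 4, push []
Visit 7, push []
Visit 6, push []

DFS order: [2, 5, 1, 0, 3, 4, 7, 6]


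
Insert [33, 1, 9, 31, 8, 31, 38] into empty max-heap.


Insert 33: [33]
Insert 1: [33, 1]
Insert 9: [33, 1, 9]
Insert 31: [33, 31, 9, 1]
Insert 8: [33, 31, 9, 1, 8]
Insert 31: [33, 31, 31, 1, 8, 9]
Insert 38: [38, 31, 33, 1, 8, 9, 31]

Final heap: [38, 31, 33, 1, 8, 9, 31]


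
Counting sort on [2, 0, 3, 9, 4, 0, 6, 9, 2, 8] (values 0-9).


Input: [2, 0, 3, 9, 4, 0, 6, 9, 2, 8]
Counts: [2, 0, 2, 1, 1, 0, 1, 0, 1, 2]

Sorted: [0, 0, 2, 2, 3, 4, 6, 8, 9, 9]


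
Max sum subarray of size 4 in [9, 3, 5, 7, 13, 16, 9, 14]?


[0:4]: 24
[1:5]: 28
[2:6]: 41
[3:7]: 45
[4:8]: 52

Max: 52 at [4:8]


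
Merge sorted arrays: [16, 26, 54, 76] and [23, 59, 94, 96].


Take 16 from A
Take 23 from B
Take 26 from A
Take 54 from A
Take 59 from B
Take 76 from A

Merged: [16, 23, 26, 54, 59, 76, 94, 96]


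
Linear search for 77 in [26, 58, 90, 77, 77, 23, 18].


i=0: 26!=77
i=1: 58!=77
i=2: 90!=77
i=3: 77==77 found!

Found at 3, 4 comps


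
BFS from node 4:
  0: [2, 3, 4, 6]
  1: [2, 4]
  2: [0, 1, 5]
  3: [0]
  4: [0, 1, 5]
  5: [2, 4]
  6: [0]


Visit 4, enqueue [0, 1, 5]
Visit 0, enqueue [2, 3, 6]
Visit 1, enqueue []
Visit 5, enqueue []
Visit 2, enqueue []
Visit 3, enqueue []
Visit 6, enqueue []

BFS order: [4, 0, 1, 5, 2, 3, 6]


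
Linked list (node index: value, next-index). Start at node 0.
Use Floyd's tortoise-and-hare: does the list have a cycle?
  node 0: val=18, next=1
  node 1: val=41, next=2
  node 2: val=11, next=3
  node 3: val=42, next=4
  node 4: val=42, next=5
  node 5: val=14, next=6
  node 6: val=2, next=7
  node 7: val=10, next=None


Floyd's tortoise (slow, +1) and hare (fast, +2):
  init: slow=0, fast=0
  step 1: slow=1, fast=2
  step 2: slow=2, fast=4
  step 3: slow=3, fast=6
  step 4: fast 6->7->None, no cycle

Cycle: no


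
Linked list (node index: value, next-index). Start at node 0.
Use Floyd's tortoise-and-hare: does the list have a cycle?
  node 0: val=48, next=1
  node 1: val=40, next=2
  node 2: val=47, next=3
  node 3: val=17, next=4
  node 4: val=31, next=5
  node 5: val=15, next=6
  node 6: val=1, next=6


Floyd's tortoise (slow, +1) and hare (fast, +2):
  init: slow=0, fast=0
  step 1: slow=1, fast=2
  step 2: slow=2, fast=4
  step 3: slow=3, fast=6
  step 4: slow=4, fast=6
  step 5: slow=5, fast=6
  step 6: slow=6, fast=6
  slow == fast at node 6: cycle detected

Cycle: yes


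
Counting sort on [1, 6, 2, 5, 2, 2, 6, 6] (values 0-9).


Input: [1, 6, 2, 5, 2, 2, 6, 6]
Counts: [0, 1, 3, 0, 0, 1, 3, 0, 0, 0]

Sorted: [1, 2, 2, 2, 5, 6, 6, 6]


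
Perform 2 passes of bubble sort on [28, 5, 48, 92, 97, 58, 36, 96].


Initial: [28, 5, 48, 92, 97, 58, 36, 96]
Pass 1: [5, 28, 48, 92, 58, 36, 96, 97] (4 swaps)
Pass 2: [5, 28, 48, 58, 36, 92, 96, 97] (2 swaps)

After 2 passes: [5, 28, 48, 58, 36, 92, 96, 97]


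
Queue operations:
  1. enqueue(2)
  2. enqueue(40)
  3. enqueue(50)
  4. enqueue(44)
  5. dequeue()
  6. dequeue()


enqueue(2) -> [2]
enqueue(40) -> [2, 40]
enqueue(50) -> [2, 40, 50]
enqueue(44) -> [2, 40, 50, 44]
dequeue()->2, [40, 50, 44]
dequeue()->40, [50, 44]

Final queue: [50, 44]


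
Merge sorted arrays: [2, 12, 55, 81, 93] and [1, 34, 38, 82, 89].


Take 1 from B
Take 2 from A
Take 12 from A
Take 34 from B
Take 38 from B
Take 55 from A
Take 81 from A
Take 82 from B
Take 89 from B

Merged: [1, 2, 12, 34, 38, 55, 81, 82, 89, 93]


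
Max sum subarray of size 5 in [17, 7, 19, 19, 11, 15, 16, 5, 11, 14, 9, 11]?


[0:5]: 73
[1:6]: 71
[2:7]: 80
[3:8]: 66
[4:9]: 58
[5:10]: 61
[6:11]: 55
[7:12]: 50

Max: 80 at [2:7]


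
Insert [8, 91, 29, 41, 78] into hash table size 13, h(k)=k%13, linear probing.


Insert 8: h=8 -> slot 8
Insert 91: h=0 -> slot 0
Insert 29: h=3 -> slot 3
Insert 41: h=2 -> slot 2
Insert 78: h=0, 1 probes -> slot 1

Table: [91, 78, 41, 29, None, None, None, None, 8, None, None, None, None]


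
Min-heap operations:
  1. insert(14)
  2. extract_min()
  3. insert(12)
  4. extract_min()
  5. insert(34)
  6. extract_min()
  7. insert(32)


insert(14) -> [14]
extract_min()->14, []
insert(12) -> [12]
extract_min()->12, []
insert(34) -> [34]
extract_min()->34, []
insert(32) -> [32]

Final heap: [32]


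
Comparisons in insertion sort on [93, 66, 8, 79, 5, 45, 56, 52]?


Algorithm: insertion sort
Input: [93, 66, 8, 79, 5, 45, 56, 52]
Sorted: [5, 8, 45, 52, 56, 66, 79, 93]

22


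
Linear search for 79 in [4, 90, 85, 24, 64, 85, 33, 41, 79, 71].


i=0: 4!=79
i=1: 90!=79
i=2: 85!=79
i=3: 24!=79
i=4: 64!=79
i=5: 85!=79
i=6: 33!=79
i=7: 41!=79
i=8: 79==79 found!

Found at 8, 9 comps


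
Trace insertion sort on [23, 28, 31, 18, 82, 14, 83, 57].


Initial: [23, 28, 31, 18, 82, 14, 83, 57]
Insert 28: [23, 28, 31, 18, 82, 14, 83, 57]
Insert 31: [23, 28, 31, 18, 82, 14, 83, 57]
Insert 18: [18, 23, 28, 31, 82, 14, 83, 57]
Insert 82: [18, 23, 28, 31, 82, 14, 83, 57]
Insert 14: [14, 18, 23, 28, 31, 82, 83, 57]
Insert 83: [14, 18, 23, 28, 31, 82, 83, 57]
Insert 57: [14, 18, 23, 28, 31, 57, 82, 83]

Sorted: [14, 18, 23, 28, 31, 57, 82, 83]


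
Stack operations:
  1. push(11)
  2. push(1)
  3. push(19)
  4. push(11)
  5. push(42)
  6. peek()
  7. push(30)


push(11) -> [11]
push(1) -> [11, 1]
push(19) -> [11, 1, 19]
push(11) -> [11, 1, 19, 11]
push(42) -> [11, 1, 19, 11, 42]
peek()->42
push(30) -> [11, 1, 19, 11, 42, 30]

Final stack: [11, 1, 19, 11, 42, 30]


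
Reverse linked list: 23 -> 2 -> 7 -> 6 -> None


Step 1: curr=23, set curr.next=prev(None) | reversed so far: 23
Step 2: curr=2, set curr.next=prev(23) | reversed so far: 2 -> 23
Step 3: curr=7, set curr.next=prev(2) | reversed so far: 7 -> 2 -> 23
Step 4: curr=6, set curr.next=prev(7) | reversed so far: 6 -> 7 -> 2 -> 23

6 -> 7 -> 2 -> 23 -> None


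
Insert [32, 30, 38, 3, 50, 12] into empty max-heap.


Insert 32: [32]
Insert 30: [32, 30]
Insert 38: [38, 30, 32]
Insert 3: [38, 30, 32, 3]
Insert 50: [50, 38, 32, 3, 30]
Insert 12: [50, 38, 32, 3, 30, 12]

Final heap: [50, 38, 32, 3, 30, 12]


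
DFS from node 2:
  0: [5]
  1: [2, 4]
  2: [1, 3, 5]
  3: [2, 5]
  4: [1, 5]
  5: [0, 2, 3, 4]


Visit 2, push [5, 3, 1]
Visit 1, push [4]
Visit 4, push [5]
Visit 5, push [3, 0]
Visit 0, push []
Visit 3, push []

DFS order: [2, 1, 4, 5, 0, 3]


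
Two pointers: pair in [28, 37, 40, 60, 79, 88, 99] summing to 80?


lo=0(28)+hi=6(99)=127
lo=0(28)+hi=5(88)=116
lo=0(28)+hi=4(79)=107
lo=0(28)+hi=3(60)=88
lo=0(28)+hi=2(40)=68
lo=1(37)+hi=2(40)=77

No pair found


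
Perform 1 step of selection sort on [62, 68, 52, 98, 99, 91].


Initial: [62, 68, 52, 98, 99, 91]
Step 1: min=52 at 2
  Swap: [52, 68, 62, 98, 99, 91]

After 1 step: [52, 68, 62, 98, 99, 91]


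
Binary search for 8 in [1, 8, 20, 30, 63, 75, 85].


Step 1: lo=0, hi=6, mid=3, val=30
Step 2: lo=0, hi=2, mid=1, val=8

Found at index 1


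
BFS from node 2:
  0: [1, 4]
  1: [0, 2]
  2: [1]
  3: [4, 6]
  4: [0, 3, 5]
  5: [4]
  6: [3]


Visit 2, enqueue [1]
Visit 1, enqueue [0]
Visit 0, enqueue [4]
Visit 4, enqueue [3, 5]
Visit 3, enqueue [6]
Visit 5, enqueue []
Visit 6, enqueue []

BFS order: [2, 1, 0, 4, 3, 5, 6]


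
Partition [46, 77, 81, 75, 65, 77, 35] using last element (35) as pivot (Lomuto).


Pivot: 35
Place pivot at 0: [35, 77, 81, 75, 65, 77, 46]

Partitioned: [35, 77, 81, 75, 65, 77, 46]


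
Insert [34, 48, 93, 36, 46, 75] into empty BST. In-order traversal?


Insert 34: root
Insert 48: R from 34
Insert 93: R from 34 -> R from 48
Insert 36: R from 34 -> L from 48
Insert 46: R from 34 -> L from 48 -> R from 36
Insert 75: R from 34 -> R from 48 -> L from 93

In-order: [34, 36, 46, 48, 75, 93]


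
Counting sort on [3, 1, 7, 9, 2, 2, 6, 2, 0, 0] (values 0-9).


Input: [3, 1, 7, 9, 2, 2, 6, 2, 0, 0]
Counts: [2, 1, 3, 1, 0, 0, 1, 1, 0, 1]

Sorted: [0, 0, 1, 2, 2, 2, 3, 6, 7, 9]


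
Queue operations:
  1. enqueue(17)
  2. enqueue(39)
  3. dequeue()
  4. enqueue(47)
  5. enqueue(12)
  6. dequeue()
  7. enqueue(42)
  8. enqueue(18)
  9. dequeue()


enqueue(17) -> [17]
enqueue(39) -> [17, 39]
dequeue()->17, [39]
enqueue(47) -> [39, 47]
enqueue(12) -> [39, 47, 12]
dequeue()->39, [47, 12]
enqueue(42) -> [47, 12, 42]
enqueue(18) -> [47, 12, 42, 18]
dequeue()->47, [12, 42, 18]

Final queue: [12, 42, 18]


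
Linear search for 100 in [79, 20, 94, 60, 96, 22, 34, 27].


i=0: 79!=100
i=1: 20!=100
i=2: 94!=100
i=3: 60!=100
i=4: 96!=100
i=5: 22!=100
i=6: 34!=100
i=7: 27!=100

Not found, 8 comps


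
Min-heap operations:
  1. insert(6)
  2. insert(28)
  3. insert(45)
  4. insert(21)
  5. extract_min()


insert(6) -> [6]
insert(28) -> [6, 28]
insert(45) -> [6, 28, 45]
insert(21) -> [6, 21, 45, 28]
extract_min()->6, [21, 28, 45]

Final heap: [21, 28, 45]


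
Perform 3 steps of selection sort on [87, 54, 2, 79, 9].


Initial: [87, 54, 2, 79, 9]
Step 1: min=2 at 2
  Swap: [2, 54, 87, 79, 9]
Step 2: min=9 at 4
  Swap: [2, 9, 87, 79, 54]
Step 3: min=54 at 4
  Swap: [2, 9, 54, 79, 87]

After 3 steps: [2, 9, 54, 79, 87]


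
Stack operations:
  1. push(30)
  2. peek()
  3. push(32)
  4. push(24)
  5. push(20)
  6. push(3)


push(30) -> [30]
peek()->30
push(32) -> [30, 32]
push(24) -> [30, 32, 24]
push(20) -> [30, 32, 24, 20]
push(3) -> [30, 32, 24, 20, 3]

Final stack: [30, 32, 24, 20, 3]


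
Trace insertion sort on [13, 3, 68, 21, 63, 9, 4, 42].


Initial: [13, 3, 68, 21, 63, 9, 4, 42]
Insert 3: [3, 13, 68, 21, 63, 9, 4, 42]
Insert 68: [3, 13, 68, 21, 63, 9, 4, 42]
Insert 21: [3, 13, 21, 68, 63, 9, 4, 42]
Insert 63: [3, 13, 21, 63, 68, 9, 4, 42]
Insert 9: [3, 9, 13, 21, 63, 68, 4, 42]
Insert 4: [3, 4, 9, 13, 21, 63, 68, 42]
Insert 42: [3, 4, 9, 13, 21, 42, 63, 68]

Sorted: [3, 4, 9, 13, 21, 42, 63, 68]


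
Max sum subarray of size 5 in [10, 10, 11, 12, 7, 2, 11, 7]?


[0:5]: 50
[1:6]: 42
[2:7]: 43
[3:8]: 39

Max: 50 at [0:5]


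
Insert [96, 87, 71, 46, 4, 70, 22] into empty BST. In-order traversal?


Insert 96: root
Insert 87: L from 96
Insert 71: L from 96 -> L from 87
Insert 46: L from 96 -> L from 87 -> L from 71
Insert 4: L from 96 -> L from 87 -> L from 71 -> L from 46
Insert 70: L from 96 -> L from 87 -> L from 71 -> R from 46
Insert 22: L from 96 -> L from 87 -> L from 71 -> L from 46 -> R from 4

In-order: [4, 22, 46, 70, 71, 87, 96]


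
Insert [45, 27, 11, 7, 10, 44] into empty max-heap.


Insert 45: [45]
Insert 27: [45, 27]
Insert 11: [45, 27, 11]
Insert 7: [45, 27, 11, 7]
Insert 10: [45, 27, 11, 7, 10]
Insert 44: [45, 27, 44, 7, 10, 11]

Final heap: [45, 27, 44, 7, 10, 11]


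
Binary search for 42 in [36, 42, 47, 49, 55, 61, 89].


Step 1: lo=0, hi=6, mid=3, val=49
Step 2: lo=0, hi=2, mid=1, val=42

Found at index 1


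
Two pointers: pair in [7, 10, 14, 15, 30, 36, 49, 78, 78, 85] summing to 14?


lo=0(7)+hi=9(85)=92
lo=0(7)+hi=8(78)=85
lo=0(7)+hi=7(78)=85
lo=0(7)+hi=6(49)=56
lo=0(7)+hi=5(36)=43
lo=0(7)+hi=4(30)=37
lo=0(7)+hi=3(15)=22
lo=0(7)+hi=2(14)=21
lo=0(7)+hi=1(10)=17

No pair found


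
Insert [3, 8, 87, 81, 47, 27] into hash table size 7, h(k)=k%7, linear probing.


Insert 3: h=3 -> slot 3
Insert 8: h=1 -> slot 1
Insert 87: h=3, 1 probes -> slot 4
Insert 81: h=4, 1 probes -> slot 5
Insert 47: h=5, 1 probes -> slot 6
Insert 27: h=6, 1 probes -> slot 0

Table: [27, 8, None, 3, 87, 81, 47]


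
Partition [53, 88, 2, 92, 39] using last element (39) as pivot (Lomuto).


Pivot: 39
  2 <= 39: swap -> [2, 88, 53, 92, 39]
Place pivot at 1: [2, 39, 53, 92, 88]

Partitioned: [2, 39, 53, 92, 88]


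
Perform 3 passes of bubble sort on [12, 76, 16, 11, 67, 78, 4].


Initial: [12, 76, 16, 11, 67, 78, 4]
Pass 1: [12, 16, 11, 67, 76, 4, 78] (4 swaps)
Pass 2: [12, 11, 16, 67, 4, 76, 78] (2 swaps)
Pass 3: [11, 12, 16, 4, 67, 76, 78] (2 swaps)

After 3 passes: [11, 12, 16, 4, 67, 76, 78]


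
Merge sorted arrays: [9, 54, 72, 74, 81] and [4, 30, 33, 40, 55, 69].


Take 4 from B
Take 9 from A
Take 30 from B
Take 33 from B
Take 40 from B
Take 54 from A
Take 55 from B
Take 69 from B

Merged: [4, 9, 30, 33, 40, 54, 55, 69, 72, 74, 81]


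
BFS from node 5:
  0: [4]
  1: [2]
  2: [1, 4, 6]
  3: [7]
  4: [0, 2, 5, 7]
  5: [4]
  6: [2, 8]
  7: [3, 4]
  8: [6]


Visit 5, enqueue [4]
Visit 4, enqueue [0, 2, 7]
Visit 0, enqueue []
Visit 2, enqueue [1, 6]
Visit 7, enqueue [3]
Visit 1, enqueue []
Visit 6, enqueue [8]
Visit 3, enqueue []
Visit 8, enqueue []

BFS order: [5, 4, 0, 2, 7, 1, 6, 3, 8]


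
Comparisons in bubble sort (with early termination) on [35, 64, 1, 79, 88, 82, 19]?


Algorithm: bubble sort (with early termination)
Input: [35, 64, 1, 79, 88, 82, 19]
Sorted: [1, 19, 35, 64, 79, 82, 88]

21


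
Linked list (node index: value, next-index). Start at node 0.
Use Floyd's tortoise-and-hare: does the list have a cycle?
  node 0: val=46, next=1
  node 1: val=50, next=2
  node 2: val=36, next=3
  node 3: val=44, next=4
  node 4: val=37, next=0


Floyd's tortoise (slow, +1) and hare (fast, +2):
  init: slow=0, fast=0
  step 1: slow=1, fast=2
  step 2: slow=2, fast=4
  step 3: slow=3, fast=1
  step 4: slow=4, fast=3
  step 5: slow=0, fast=0
  slow == fast at node 0: cycle detected

Cycle: yes


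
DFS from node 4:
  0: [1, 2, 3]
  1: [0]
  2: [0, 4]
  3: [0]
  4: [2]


Visit 4, push [2]
Visit 2, push [0]
Visit 0, push [3, 1]
Visit 1, push []
Visit 3, push []

DFS order: [4, 2, 0, 1, 3]


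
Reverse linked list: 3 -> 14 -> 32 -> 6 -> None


Step 1: curr=3, set curr.next=prev(None) | reversed so far: 3
Step 2: curr=14, set curr.next=prev(3) | reversed so far: 14 -> 3
Step 3: curr=32, set curr.next=prev(14) | reversed so far: 32 -> 14 -> 3
Step 4: curr=6, set curr.next=prev(32) | reversed so far: 6 -> 32 -> 14 -> 3

6 -> 32 -> 14 -> 3 -> None


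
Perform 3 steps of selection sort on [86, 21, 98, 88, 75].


Initial: [86, 21, 98, 88, 75]
Step 1: min=21 at 1
  Swap: [21, 86, 98, 88, 75]
Step 2: min=75 at 4
  Swap: [21, 75, 98, 88, 86]
Step 3: min=86 at 4
  Swap: [21, 75, 86, 88, 98]

After 3 steps: [21, 75, 86, 88, 98]


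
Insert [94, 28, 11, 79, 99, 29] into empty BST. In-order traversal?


Insert 94: root
Insert 28: L from 94
Insert 11: L from 94 -> L from 28
Insert 79: L from 94 -> R from 28
Insert 99: R from 94
Insert 29: L from 94 -> R from 28 -> L from 79

In-order: [11, 28, 29, 79, 94, 99]


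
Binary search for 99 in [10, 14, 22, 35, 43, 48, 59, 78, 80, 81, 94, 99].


Step 1: lo=0, hi=11, mid=5, val=48
Step 2: lo=6, hi=11, mid=8, val=80
Step 3: lo=9, hi=11, mid=10, val=94
Step 4: lo=11, hi=11, mid=11, val=99

Found at index 11


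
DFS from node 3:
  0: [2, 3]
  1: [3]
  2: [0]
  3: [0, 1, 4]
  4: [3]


Visit 3, push [4, 1, 0]
Visit 0, push [2]
Visit 2, push []
Visit 1, push []
Visit 4, push []

DFS order: [3, 0, 2, 1, 4]


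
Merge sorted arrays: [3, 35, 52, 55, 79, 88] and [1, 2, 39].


Take 1 from B
Take 2 from B
Take 3 from A
Take 35 from A
Take 39 from B

Merged: [1, 2, 3, 35, 39, 52, 55, 79, 88]


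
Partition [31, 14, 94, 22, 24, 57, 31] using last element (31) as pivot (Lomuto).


Pivot: 31
  31 <= 31: advance i (no swap)
  14 <= 31: advance i (no swap)
  22 <= 31: swap -> [31, 14, 22, 94, 24, 57, 31]
  24 <= 31: swap -> [31, 14, 22, 24, 94, 57, 31]
Place pivot at 4: [31, 14, 22, 24, 31, 57, 94]

Partitioned: [31, 14, 22, 24, 31, 57, 94]


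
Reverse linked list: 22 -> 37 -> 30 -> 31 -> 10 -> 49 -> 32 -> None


Step 1: curr=22, set curr.next=prev(None) | reversed so far: 22
Step 2: curr=37, set curr.next=prev(22) | reversed so far: 37 -> 22
Step 3: curr=30, set curr.next=prev(37) | reversed so far: 30 -> 37 -> 22
Step 4: curr=31, set curr.next=prev(30) | reversed so far: 31 -> 30 -> 37 -> 22
Step 5: curr=10, set curr.next=prev(31) | reversed so far: 10 -> 31 -> 30 -> 37 -> 22
Step 6: curr=49, set curr.next=prev(10) | reversed so far: 49 -> 10 -> 31 -> 30 -> 37 -> 22
Step 7: curr=32, set curr.next=prev(49) | reversed so far: 32 -> 49 -> 10 -> 31 -> 30 -> 37 -> 22

32 -> 49 -> 10 -> 31 -> 30 -> 37 -> 22 -> None


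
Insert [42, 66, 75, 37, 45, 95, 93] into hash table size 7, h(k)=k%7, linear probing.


Insert 42: h=0 -> slot 0
Insert 66: h=3 -> slot 3
Insert 75: h=5 -> slot 5
Insert 37: h=2 -> slot 2
Insert 45: h=3, 1 probes -> slot 4
Insert 95: h=4, 2 probes -> slot 6
Insert 93: h=2, 6 probes -> slot 1

Table: [42, 93, 37, 66, 45, 75, 95]


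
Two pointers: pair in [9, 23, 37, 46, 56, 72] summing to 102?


lo=0(9)+hi=5(72)=81
lo=1(23)+hi=5(72)=95
lo=2(37)+hi=5(72)=109
lo=2(37)+hi=4(56)=93
lo=3(46)+hi=4(56)=102

Yes: 46+56=102


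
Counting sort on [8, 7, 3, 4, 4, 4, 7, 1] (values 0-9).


Input: [8, 7, 3, 4, 4, 4, 7, 1]
Counts: [0, 1, 0, 1, 3, 0, 0, 2, 1, 0]

Sorted: [1, 3, 4, 4, 4, 7, 7, 8]


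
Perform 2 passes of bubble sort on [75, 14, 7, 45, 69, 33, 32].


Initial: [75, 14, 7, 45, 69, 33, 32]
Pass 1: [14, 7, 45, 69, 33, 32, 75] (6 swaps)
Pass 2: [7, 14, 45, 33, 32, 69, 75] (3 swaps)

After 2 passes: [7, 14, 45, 33, 32, 69, 75]


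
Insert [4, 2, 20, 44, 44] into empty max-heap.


Insert 4: [4]
Insert 2: [4, 2]
Insert 20: [20, 2, 4]
Insert 44: [44, 20, 4, 2]
Insert 44: [44, 44, 4, 2, 20]

Final heap: [44, 44, 4, 2, 20]


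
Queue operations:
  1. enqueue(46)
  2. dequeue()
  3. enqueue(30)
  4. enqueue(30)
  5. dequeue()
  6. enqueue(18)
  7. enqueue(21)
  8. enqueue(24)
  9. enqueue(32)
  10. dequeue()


enqueue(46) -> [46]
dequeue()->46, []
enqueue(30) -> [30]
enqueue(30) -> [30, 30]
dequeue()->30, [30]
enqueue(18) -> [30, 18]
enqueue(21) -> [30, 18, 21]
enqueue(24) -> [30, 18, 21, 24]
enqueue(32) -> [30, 18, 21, 24, 32]
dequeue()->30, [18, 21, 24, 32]

Final queue: [18, 21, 24, 32]


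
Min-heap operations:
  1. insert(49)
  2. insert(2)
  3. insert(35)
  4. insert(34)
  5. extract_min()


insert(49) -> [49]
insert(2) -> [2, 49]
insert(35) -> [2, 49, 35]
insert(34) -> [2, 34, 35, 49]
extract_min()->2, [34, 49, 35]

Final heap: [34, 49, 35]


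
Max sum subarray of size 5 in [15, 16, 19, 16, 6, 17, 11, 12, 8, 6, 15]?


[0:5]: 72
[1:6]: 74
[2:7]: 69
[3:8]: 62
[4:9]: 54
[5:10]: 54
[6:11]: 52

Max: 74 at [1:6]


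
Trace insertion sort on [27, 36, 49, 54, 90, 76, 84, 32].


Initial: [27, 36, 49, 54, 90, 76, 84, 32]
Insert 36: [27, 36, 49, 54, 90, 76, 84, 32]
Insert 49: [27, 36, 49, 54, 90, 76, 84, 32]
Insert 54: [27, 36, 49, 54, 90, 76, 84, 32]
Insert 90: [27, 36, 49, 54, 90, 76, 84, 32]
Insert 76: [27, 36, 49, 54, 76, 90, 84, 32]
Insert 84: [27, 36, 49, 54, 76, 84, 90, 32]
Insert 32: [27, 32, 36, 49, 54, 76, 84, 90]

Sorted: [27, 32, 36, 49, 54, 76, 84, 90]


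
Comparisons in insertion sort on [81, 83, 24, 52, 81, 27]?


Algorithm: insertion sort
Input: [81, 83, 24, 52, 81, 27]
Sorted: [24, 27, 52, 81, 81, 83]

13


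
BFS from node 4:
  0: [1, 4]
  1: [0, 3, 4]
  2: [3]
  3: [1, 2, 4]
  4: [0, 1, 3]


Visit 4, enqueue [0, 1, 3]
Visit 0, enqueue []
Visit 1, enqueue []
Visit 3, enqueue [2]
Visit 2, enqueue []

BFS order: [4, 0, 1, 3, 2]


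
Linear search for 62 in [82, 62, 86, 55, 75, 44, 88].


i=0: 82!=62
i=1: 62==62 found!

Found at 1, 2 comps


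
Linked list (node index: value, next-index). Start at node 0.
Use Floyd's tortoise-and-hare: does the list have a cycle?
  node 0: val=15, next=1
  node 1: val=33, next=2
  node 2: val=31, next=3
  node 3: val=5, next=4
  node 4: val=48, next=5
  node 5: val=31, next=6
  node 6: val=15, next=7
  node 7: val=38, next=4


Floyd's tortoise (slow, +1) and hare (fast, +2):
  init: slow=0, fast=0
  step 1: slow=1, fast=2
  step 2: slow=2, fast=4
  step 3: slow=3, fast=6
  step 4: slow=4, fast=4
  slow == fast at node 4: cycle detected

Cycle: yes


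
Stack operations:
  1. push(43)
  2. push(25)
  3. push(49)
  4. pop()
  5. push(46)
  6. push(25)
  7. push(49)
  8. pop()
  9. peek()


push(43) -> [43]
push(25) -> [43, 25]
push(49) -> [43, 25, 49]
pop()->49, [43, 25]
push(46) -> [43, 25, 46]
push(25) -> [43, 25, 46, 25]
push(49) -> [43, 25, 46, 25, 49]
pop()->49, [43, 25, 46, 25]
peek()->25

Final stack: [43, 25, 46, 25]


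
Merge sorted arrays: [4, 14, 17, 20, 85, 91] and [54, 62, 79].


Take 4 from A
Take 14 from A
Take 17 from A
Take 20 from A
Take 54 from B
Take 62 from B
Take 79 from B

Merged: [4, 14, 17, 20, 54, 62, 79, 85, 91]


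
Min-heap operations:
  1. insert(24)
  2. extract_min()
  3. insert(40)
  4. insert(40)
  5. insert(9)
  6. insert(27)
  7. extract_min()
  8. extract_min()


insert(24) -> [24]
extract_min()->24, []
insert(40) -> [40]
insert(40) -> [40, 40]
insert(9) -> [9, 40, 40]
insert(27) -> [9, 27, 40, 40]
extract_min()->9, [27, 40, 40]
extract_min()->27, [40, 40]

Final heap: [40, 40]


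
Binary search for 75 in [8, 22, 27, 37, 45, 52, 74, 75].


Step 1: lo=0, hi=7, mid=3, val=37
Step 2: lo=4, hi=7, mid=5, val=52
Step 3: lo=6, hi=7, mid=6, val=74
Step 4: lo=7, hi=7, mid=7, val=75

Found at index 7


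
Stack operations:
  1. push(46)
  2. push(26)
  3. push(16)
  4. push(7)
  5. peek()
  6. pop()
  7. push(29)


push(46) -> [46]
push(26) -> [46, 26]
push(16) -> [46, 26, 16]
push(7) -> [46, 26, 16, 7]
peek()->7
pop()->7, [46, 26, 16]
push(29) -> [46, 26, 16, 29]

Final stack: [46, 26, 16, 29]


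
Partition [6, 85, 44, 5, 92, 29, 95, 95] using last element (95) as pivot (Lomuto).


Pivot: 95
  6 <= 95: advance i (no swap)
  85 <= 95: advance i (no swap)
  44 <= 95: advance i (no swap)
  5 <= 95: advance i (no swap)
  92 <= 95: advance i (no swap)
  29 <= 95: advance i (no swap)
  95 <= 95: advance i (no swap)
Place pivot at 7: [6, 85, 44, 5, 92, 29, 95, 95]

Partitioned: [6, 85, 44, 5, 92, 29, 95, 95]
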